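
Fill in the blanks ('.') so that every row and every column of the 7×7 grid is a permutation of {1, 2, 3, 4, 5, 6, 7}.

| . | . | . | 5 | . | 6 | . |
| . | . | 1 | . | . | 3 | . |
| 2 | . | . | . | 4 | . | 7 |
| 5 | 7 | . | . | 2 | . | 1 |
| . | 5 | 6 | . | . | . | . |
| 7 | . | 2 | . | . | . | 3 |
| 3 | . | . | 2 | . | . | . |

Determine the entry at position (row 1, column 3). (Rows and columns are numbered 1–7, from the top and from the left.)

(r4,c6) = 4
(r4,c3) = 3
(r4,c4) = 6
(r3,c3) = 5
(r3,c6) = 1
(r6,c6) = 5
(r7,c6) = 7
(r3,c4) = 3
(r5,c6) = 2
(r5,c7) = 4
(r7,c3) = 4
(r1,c3) = 7

7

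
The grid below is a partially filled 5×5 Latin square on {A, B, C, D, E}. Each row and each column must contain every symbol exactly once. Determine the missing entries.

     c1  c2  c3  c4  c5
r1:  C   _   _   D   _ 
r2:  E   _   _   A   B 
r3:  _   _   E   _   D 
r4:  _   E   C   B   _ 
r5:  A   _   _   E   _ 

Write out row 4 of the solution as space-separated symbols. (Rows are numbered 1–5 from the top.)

row 2 has {A,B,E}; column 3 has {C,E} — only D is left for (r2,c3).
row 3 has {D,E}; column 1 has {A,C,E} — only B is left for (r3,c1).
row 3 has {B,D,E}; column 4 has {A,B,D,E} — only C is left for (r3,c4).
row 4 has {B,C,E}; column 1 has {A,B,C,E} — only D is left for (r4,c1).
row 4 has {B,C,D,E}; column 5 has {B,D} — only A is left for (r4,c5).

D E C B A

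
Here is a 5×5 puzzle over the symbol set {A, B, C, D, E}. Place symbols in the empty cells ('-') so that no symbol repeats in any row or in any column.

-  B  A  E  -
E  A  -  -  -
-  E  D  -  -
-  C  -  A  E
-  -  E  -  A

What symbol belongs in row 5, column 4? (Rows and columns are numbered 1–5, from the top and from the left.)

C

(r4,c3) = B
(r5,c2) = D
(r2,c3) = C
(r4,c1) = D
(r1,c1) = C
(r1,c5) = D
(r2,c5) = B
(r3,c5) = C
(r5,c1) = B
(r5,c4) = C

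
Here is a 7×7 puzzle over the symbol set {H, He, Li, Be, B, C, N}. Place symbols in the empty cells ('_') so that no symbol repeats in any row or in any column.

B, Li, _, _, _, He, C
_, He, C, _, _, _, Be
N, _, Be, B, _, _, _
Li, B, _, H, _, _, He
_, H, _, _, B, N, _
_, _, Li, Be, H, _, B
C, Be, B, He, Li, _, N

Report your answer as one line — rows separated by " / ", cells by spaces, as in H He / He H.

B Li H N Be He C / H He C Li N B Be / N C Be B He Li H / Li B N H C Be He / Be H He C B N Li / He N Li Be H C B / C Be B He Li H N

(r1,c4): row 1 has {He,Li,B,C}; column 4 has {H,He,Be,B}, so it must be N.
(r1,c5): row 1 has {He,Li,B,C,N}; column 5 has {H,Li,B}, so it must be Be.
(r2,c1): row 2 has {He,Be,C}; column 1 has {Li,B,C,N}, so it must be H.
(r2,c4): row 2 has {H,He,Be,C}; column 4 has {H,He,Be,B,N}, so it must be Li.
(r2,c5): row 2 has {H,He,Li,Be,C}; column 5 has {H,Li,Be,B}, so it must be N.
(r2,c6): row 2 has {H,He,Li,Be,C,N}; column 6 has {He,N}, so it must be B.
(r3,c2): row 3 has {Be,B,N}; column 2 has {H,He,Li,Be,B}, so it must be C.
(r3,c5): row 3 has {Be,B,C,N}; column 5 has {H,Li,Be,B,N}, so it must be He.
(r4,c3): row 4 has {H,He,Li,B}; column 3 has {Li,Be,B,C}, so it must be N.
(r4,c5): row 4 has {H,He,Li,B,N}; column 5 has {H,He,Li,Be,B,N}, so it must be C.
(r4,c6): row 4 has {H,He,Li,B,C,N}; column 6 has {He,B,N}, so it must be Be.
(r5,c3): row 5 has {H,B,N}; column 3 has {Li,Be,B,C,N}, so it must be He.
(r5,c4): row 5 has {H,He,B,N}; column 4 has {H,He,Li,Be,B,N}, so it must be C.
(r5,c7): row 5 has {H,He,B,C,N}; column 7 has {He,Be,B,C,N}, so it must be Li.
(r6,c1): row 6 has {H,Li,Be,B}; column 1 has {H,Li,B,C,N}, so it must be He.
(r6,c2): row 6 has {H,He,Li,Be,B}; column 2 has {H,He,Li,Be,B,C}, so it must be N.
(r6,c6): row 6 has {H,He,Li,Be,B,N}; column 6 has {He,Be,B,N}, so it must be C.
(r7,c6): row 7 has {He,Li,Be,B,C,N}; column 6 has {He,Be,B,C,N}, so it must be H.
(r1,c3): row 1 has {He,Li,Be,B,C,N}; column 3 has {He,Li,Be,B,C,N}, so it must be H.
(r3,c6): row 3 has {He,Be,B,C,N}; column 6 has {H,He,Be,B,C,N}, so it must be Li.
(r3,c7): row 3 has {He,Li,Be,B,C,N}; column 7 has {He,Li,Be,B,C,N}, so it must be H.
(r5,c1): row 5 has {H,He,Li,B,C,N}; column 1 has {H,He,Li,B,C,N}, so it must be Be.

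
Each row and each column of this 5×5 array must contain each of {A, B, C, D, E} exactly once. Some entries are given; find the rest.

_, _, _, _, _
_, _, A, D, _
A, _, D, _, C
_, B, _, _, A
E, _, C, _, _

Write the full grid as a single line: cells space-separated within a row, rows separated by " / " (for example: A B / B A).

Cell (r3,c2): row 3 has {A,C,D}; column 2 has {B} → E.
Cell (r3,c4): row 3 has {A,C,D,E}; column 4 has {D} → B.
Cell (r4,c3): row 4 has {A,B}; column 3 has {A,C,D} → E.
Cell (r4,c4): row 4 has {A,B,E}; column 4 has {B,D} → C.
Cell (r5,c4): row 5 has {C,E}; column 4 has {B,C,D} → A.
Cell (r1,c3): row 1 is empty so far; column 3 has {A,C,D,E} → B.
Cell (r1,c4): row 1 has {B}; column 4 has {A,B,C,D} → E.
Cell (r1,c5): row 1 has {B,E}; column 5 has {A,C} → D.
Cell (r2,c2): row 2 has {A,D}; column 2 has {B,E} → C.
Cell (r4,c1): row 4 has {A,B,C,E}; column 1 has {A,E} → D.
Cell (r5,c2): row 5 has {A,C,E}; column 2 has {B,C,E} → D.
Cell (r5,c5): row 5 has {A,C,D,E}; column 5 has {A,C,D} → B.
Cell (r1,c1): row 1 has {B,D,E}; column 1 has {A,D,E} → C.
Cell (r1,c2): row 1 has {B,C,D,E}; column 2 has {B,C,D,E} → A.
Cell (r2,c1): row 2 has {A,C,D}; column 1 has {A,C,D,E} → B.
Cell (r2,c5): row 2 has {A,B,C,D}; column 5 has {A,B,C,D} → E.

C A B E D / B C A D E / A E D B C / D B E C A / E D C A B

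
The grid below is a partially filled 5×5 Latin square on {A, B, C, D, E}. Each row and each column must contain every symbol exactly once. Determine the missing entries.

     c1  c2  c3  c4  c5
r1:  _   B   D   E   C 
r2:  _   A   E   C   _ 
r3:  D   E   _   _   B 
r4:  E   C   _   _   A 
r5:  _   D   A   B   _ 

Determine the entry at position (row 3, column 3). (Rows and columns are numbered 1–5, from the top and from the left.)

C

Cell (r1,c1): row 1 has {B,C,D,E}; column 1 has {D,E} → A.
Cell (r2,c1): row 2 has {A,C,E}; column 1 has {A,D,E} → B.
Cell (r2,c5): row 2 has {A,B,C,E}; column 5 has {A,B,C} → D.
Cell (r3,c3): row 3 has {B,D,E}; column 3 has {A,D,E} → C.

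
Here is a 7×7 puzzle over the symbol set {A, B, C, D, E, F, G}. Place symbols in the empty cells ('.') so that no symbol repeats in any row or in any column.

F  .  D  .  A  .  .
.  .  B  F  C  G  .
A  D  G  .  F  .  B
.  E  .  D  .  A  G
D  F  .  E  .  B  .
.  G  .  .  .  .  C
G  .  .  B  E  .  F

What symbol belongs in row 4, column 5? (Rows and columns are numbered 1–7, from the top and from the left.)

(r1,c7) = E
(r2,c1) = E
(r2,c2) = A
(r2,c7) = D
(r3,c4) = C
(r3,c6) = E
(r4,c5) = B

B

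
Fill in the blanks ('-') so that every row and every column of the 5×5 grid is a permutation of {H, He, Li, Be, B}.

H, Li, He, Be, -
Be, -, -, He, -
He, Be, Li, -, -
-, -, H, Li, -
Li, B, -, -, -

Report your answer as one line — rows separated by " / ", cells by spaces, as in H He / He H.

(r1,c5) = B
(r2,c2) = H
(r2,c3) = B
(r2,c5) = Li
(r3,c5) = H
(r4,c1) = B
(r4,c2) = He
(r4,c5) = Be
(r5,c3) = Be
(r5,c4) = H
(r5,c5) = He
(r3,c4) = B

H Li He Be B / Be H B He Li / He Be Li B H / B He H Li Be / Li B Be H He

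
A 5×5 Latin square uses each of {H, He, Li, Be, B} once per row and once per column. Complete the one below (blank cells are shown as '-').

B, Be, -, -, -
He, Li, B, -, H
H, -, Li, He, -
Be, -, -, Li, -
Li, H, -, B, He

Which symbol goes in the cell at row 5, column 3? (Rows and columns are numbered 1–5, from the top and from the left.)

(r1,c4) = H
(r1,c5) = Li
(r2,c4) = Be
(r3,c2) = B
(r3,c5) = Be
(r4,c2) = He
(r4,c3) = H
(r4,c5) = B
(r5,c3) = Be

Be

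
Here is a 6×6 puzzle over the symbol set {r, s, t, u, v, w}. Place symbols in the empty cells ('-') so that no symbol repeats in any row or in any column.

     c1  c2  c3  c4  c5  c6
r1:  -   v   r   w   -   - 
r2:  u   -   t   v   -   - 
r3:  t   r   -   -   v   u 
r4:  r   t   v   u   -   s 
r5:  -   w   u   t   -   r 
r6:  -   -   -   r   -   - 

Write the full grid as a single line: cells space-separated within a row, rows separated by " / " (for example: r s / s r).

s v r w u t / u s t v r w / t r w s v u / r t v u w s / v w u t s r / w u s r t v

(r1,c1) = s
(r1,c6) = t
(r2,c2) = s
(r2,c6) = w
(r3,c4) = s
(r4,c5) = w
(r5,c1) = v
(r5,c5) = s
(r6,c1) = w
(r6,c2) = u
(r6,c3) = s
(r6,c5) = t
(r6,c6) = v
(r1,c5) = u
(r2,c5) = r
(r3,c3) = w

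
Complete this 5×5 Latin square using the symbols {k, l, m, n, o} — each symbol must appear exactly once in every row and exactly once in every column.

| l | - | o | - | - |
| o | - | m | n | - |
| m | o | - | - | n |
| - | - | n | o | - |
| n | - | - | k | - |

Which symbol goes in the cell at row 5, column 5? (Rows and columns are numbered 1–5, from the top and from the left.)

(r1,c4): row 1 has {l,o}; column 4 has {k,n,o}, so it must be m.
(r1,c5): row 1 has {l,m,o}; column 5 has {n}, so it must be k.
(r2,c5): row 2 has {m,n,o}; column 5 has {k,n}, so it must be l.
(r3,c4): row 3 has {m,n,o}; column 4 has {k,m,n,o}, so it must be l.
(r4,c1): row 4 has {n,o}; column 1 has {l,m,n,o}, so it must be k.
(r4,c5): row 4 has {k,n,o}; column 5 has {k,l,n}, so it must be m.
(r5,c3): row 5 has {k,n}; column 3 has {m,n,o}, so it must be l.
(r5,c5): row 5 has {k,l,n}; column 5 has {k,l,m,n}, so it must be o.

o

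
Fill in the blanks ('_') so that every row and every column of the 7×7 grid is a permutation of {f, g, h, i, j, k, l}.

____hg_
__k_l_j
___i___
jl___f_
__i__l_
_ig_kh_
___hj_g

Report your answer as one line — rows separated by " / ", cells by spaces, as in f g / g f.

f k j l h g i / h g k f l i j / k h f i g j l / j l h g i f k / g j i k f l h / l i g j k h f / i f l h j k g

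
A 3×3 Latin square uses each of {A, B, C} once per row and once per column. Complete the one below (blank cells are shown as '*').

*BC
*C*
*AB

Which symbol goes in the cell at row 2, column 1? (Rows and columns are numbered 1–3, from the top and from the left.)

B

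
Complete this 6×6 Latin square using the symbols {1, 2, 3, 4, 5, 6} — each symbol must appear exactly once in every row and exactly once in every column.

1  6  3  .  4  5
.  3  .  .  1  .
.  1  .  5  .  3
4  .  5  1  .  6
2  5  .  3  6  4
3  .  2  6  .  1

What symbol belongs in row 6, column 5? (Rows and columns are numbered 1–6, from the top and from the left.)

(r1,c4) = 2
(r2,c4) = 4
(r2,c6) = 2
(r3,c1) = 6
(r3,c3) = 4
(r3,c5) = 2
(r4,c2) = 2
(r4,c5) = 3
(r5,c3) = 1
(r6,c2) = 4
(r6,c5) = 5

5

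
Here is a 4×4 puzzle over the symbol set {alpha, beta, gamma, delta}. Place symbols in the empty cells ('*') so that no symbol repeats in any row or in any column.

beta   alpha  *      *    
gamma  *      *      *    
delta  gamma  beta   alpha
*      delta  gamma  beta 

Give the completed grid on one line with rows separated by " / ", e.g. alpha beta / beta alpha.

beta alpha delta gamma / gamma beta alpha delta / delta gamma beta alpha / alpha delta gamma beta

Cell (r1,c3): row 1 has {alpha,beta}; column 3 has {beta,gamma} → delta.
Cell (r1,c4): row 1 has {alpha,beta,delta}; column 4 has {alpha,beta} → gamma.
Cell (r2,c2): row 2 has {gamma}; column 2 has {alpha,gamma,delta} → beta.
Cell (r2,c3): row 2 has {beta,gamma}; column 3 has {beta,gamma,delta} → alpha.
Cell (r2,c4): row 2 has {alpha,beta,gamma}; column 4 has {alpha,beta,gamma} → delta.
Cell (r4,c1): row 4 has {beta,gamma,delta}; column 1 has {beta,gamma,delta} → alpha.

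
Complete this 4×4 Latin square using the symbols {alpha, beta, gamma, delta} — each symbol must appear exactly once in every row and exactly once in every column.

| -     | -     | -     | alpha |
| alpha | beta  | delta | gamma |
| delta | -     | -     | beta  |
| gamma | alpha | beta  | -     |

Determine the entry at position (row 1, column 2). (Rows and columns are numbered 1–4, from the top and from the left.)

Cell (r1,c1): row 1 has {alpha}; column 1 has {alpha,gamma,delta} → beta.
Cell (r1,c3): row 1 has {alpha,beta}; column 3 has {beta,delta} → gamma.
Cell (r3,c2): row 3 has {beta,delta}; column 2 has {alpha,beta} → gamma.
Cell (r3,c3): row 3 has {beta,gamma,delta}; column 3 has {beta,gamma,delta} → alpha.
Cell (r4,c4): row 4 has {alpha,beta,gamma}; column 4 has {alpha,beta,gamma} → delta.
Cell (r1,c2): row 1 has {alpha,beta,gamma}; column 2 has {alpha,beta,gamma} → delta.

delta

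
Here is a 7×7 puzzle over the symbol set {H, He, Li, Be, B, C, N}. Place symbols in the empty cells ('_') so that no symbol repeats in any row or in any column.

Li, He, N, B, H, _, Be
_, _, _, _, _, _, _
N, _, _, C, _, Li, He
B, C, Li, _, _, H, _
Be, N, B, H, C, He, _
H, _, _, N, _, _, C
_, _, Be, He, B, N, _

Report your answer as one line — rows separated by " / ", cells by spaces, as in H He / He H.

(r1,c6) = C
(r3,c3) = H
(r3,c5) = Be
(r4,c4) = Be
(r4,c7) = N
(r5,c7) = Li
(r6,c3) = He
(r6,c5) = Li
(r7,c1) = C
(r7,c7) = H
(r2,c1) = He
(r2,c3) = C
(r2,c4) = Li
(r2,c5) = N
(r2,c7) = B
(r3,c2) = B
(r4,c5) = He
(r6,c2) = Be
(r6,c6) = B
(r7,c2) = Li
(r2,c2) = H
(r2,c6) = Be

Li He N B H C Be / He H C Li N Be B / N B H C Be Li He / B C Li Be He H N / Be N B H C He Li / H Be He N Li B C / C Li Be He B N H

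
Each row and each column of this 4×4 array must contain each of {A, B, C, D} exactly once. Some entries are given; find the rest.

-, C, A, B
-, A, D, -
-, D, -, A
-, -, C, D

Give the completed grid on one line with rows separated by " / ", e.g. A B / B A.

(r1,c1) = D
(r2,c4) = C
(r3,c3) = B
(r4,c2) = B
(r2,c1) = B
(r3,c1) = C
(r4,c1) = A

D C A B / B A D C / C D B A / A B C D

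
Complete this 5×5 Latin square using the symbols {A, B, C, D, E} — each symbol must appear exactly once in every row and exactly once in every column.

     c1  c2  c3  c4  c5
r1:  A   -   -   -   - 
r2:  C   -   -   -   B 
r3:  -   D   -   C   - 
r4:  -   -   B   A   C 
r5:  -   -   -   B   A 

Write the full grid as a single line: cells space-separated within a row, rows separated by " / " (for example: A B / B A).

A B C E D / C A E D B / B D A C E / D E B A C / E C D B A

At row 3, column 5: row 3 has {C,D}; column 5 has {A,B,C}; that leaves E.
At row 4, column 2: row 4 has {A,B,C}; column 2 has {D}; that leaves E.
At row 5, column 2: row 5 has {A,B}; column 2 has {D,E}; that leaves C.
At row 1, column 2: row 1 has {A}; column 2 has {C,D,E}; that leaves B.
At row 1, column 5: row 1 has {A,B}; column 5 has {A,B,C,E}; that leaves D.
At row 2, column 2: row 2 has {B,C}; column 2 has {B,C,D,E}; that leaves A.
At row 3, column 1: row 3 has {C,D,E}; column 1 has {A,C}; that leaves B.
At row 3, column 3: row 3 has {B,C,D,E}; column 3 has {B}; that leaves A.
At row 4, column 1: row 4 has {A,B,C,E}; column 1 has {A,B,C}; that leaves D.
At row 5, column 1: row 5 has {A,B,C}; column 1 has {A,B,C,D}; that leaves E.
At row 5, column 3: row 5 has {A,B,C,E}; column 3 has {A,B}; that leaves D.
At row 1, column 4: row 1 has {A,B,D}; column 4 has {A,B,C}; that leaves E.
At row 2, column 3: row 2 has {A,B,C}; column 3 has {A,B,D}; that leaves E.
At row 2, column 4: row 2 has {A,B,C,E}; column 4 has {A,B,C,E}; that leaves D.
At row 1, column 3: row 1 has {A,B,D,E}; column 3 has {A,B,D,E}; that leaves C.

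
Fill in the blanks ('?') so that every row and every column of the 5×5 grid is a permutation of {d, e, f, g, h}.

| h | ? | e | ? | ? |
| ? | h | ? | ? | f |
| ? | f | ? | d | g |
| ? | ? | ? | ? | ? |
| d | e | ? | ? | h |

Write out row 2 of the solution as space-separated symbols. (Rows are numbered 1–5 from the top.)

g h d e f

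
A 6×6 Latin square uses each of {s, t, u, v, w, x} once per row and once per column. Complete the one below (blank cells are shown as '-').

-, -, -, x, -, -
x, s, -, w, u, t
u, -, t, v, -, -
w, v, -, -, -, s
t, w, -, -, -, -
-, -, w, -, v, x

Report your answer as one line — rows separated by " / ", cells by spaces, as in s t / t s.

Cell (r2,c3): row 2 has {s,t,u,w,x}; column 3 has {t,w} → v.
Cell (r3,c2): row 3 has {t,u,v}; column 2 has {s,v,w} → x.
Cell (r3,c6): row 3 has {t,u,v,x}; column 6 has {s,t,x} → w.
Cell (r6,c1): row 6 has {v,w,x}; column 1 has {t,u,w,x} → s.
Cell (r1,c1): row 1 has {x}; column 1 has {s,t,u,w,x} → v.
Cell (r1,c6): row 1 has {v,x}; column 6 has {s,t,w,x} → u.
Cell (r3,c5): row 3 has {t,u,v,w,x}; column 5 has {u,v} → s.
Cell (r5,c5): row 5 has {t,w}; column 5 has {s,u,v} → x.
Cell (r5,c6): row 5 has {t,w,x}; column 6 has {s,t,u,w,x} → v.
Cell (r1,c2): row 1 has {u,v,x}; column 2 has {s,v,w,x} → t.
Cell (r1,c3): row 1 has {t,u,v,x}; column 3 has {t,v,w} → s.
Cell (r1,c5): row 1 has {s,t,u,v,x}; column 5 has {s,u,v,x} → w.
Cell (r4,c5): row 4 has {s,v,w}; column 5 has {s,u,v,w,x} → t.
Cell (r5,c3): row 5 has {t,v,w,x}; column 3 has {s,t,v,w} → u.
Cell (r5,c4): row 5 has {t,u,v,w,x}; column 4 has {v,w,x} → s.
Cell (r6,c2): row 6 has {s,v,w,x}; column 2 has {s,t,v,w,x} → u.
Cell (r6,c4): row 6 has {s,u,v,w,x}; column 4 has {s,v,w,x} → t.
Cell (r4,c3): row 4 has {s,t,v,w}; column 3 has {s,t,u,v,w} → x.
Cell (r4,c4): row 4 has {s,t,v,w,x}; column 4 has {s,t,v,w,x} → u.

v t s x w u / x s v w u t / u x t v s w / w v x u t s / t w u s x v / s u w t v x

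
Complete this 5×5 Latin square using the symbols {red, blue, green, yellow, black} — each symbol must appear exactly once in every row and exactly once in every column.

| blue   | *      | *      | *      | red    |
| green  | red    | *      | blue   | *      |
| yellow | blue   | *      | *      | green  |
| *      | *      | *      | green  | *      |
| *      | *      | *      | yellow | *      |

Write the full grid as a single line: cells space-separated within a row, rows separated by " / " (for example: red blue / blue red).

blue yellow green black red / green red yellow blue black / yellow blue black red green / red black blue green yellow / black green red yellow blue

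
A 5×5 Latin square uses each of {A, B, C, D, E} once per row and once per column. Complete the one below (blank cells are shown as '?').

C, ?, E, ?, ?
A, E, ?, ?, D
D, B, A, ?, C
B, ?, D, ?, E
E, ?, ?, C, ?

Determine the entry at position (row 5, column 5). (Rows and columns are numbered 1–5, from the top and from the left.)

(r2,c4) = B
(r3,c4) = E
(r4,c4) = A
(r5,c3) = B
(r5,c5) = A

A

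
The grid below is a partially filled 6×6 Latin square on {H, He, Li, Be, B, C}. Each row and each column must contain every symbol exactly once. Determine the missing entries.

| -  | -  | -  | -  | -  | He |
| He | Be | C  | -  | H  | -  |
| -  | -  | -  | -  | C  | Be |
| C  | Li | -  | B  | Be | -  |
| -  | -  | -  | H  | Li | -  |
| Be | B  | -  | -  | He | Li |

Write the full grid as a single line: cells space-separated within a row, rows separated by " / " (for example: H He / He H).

H C Li Be B He / He Be C Li H B / Li H B He C Be / C Li He B Be H / B He Be H Li C / Be B H C He Li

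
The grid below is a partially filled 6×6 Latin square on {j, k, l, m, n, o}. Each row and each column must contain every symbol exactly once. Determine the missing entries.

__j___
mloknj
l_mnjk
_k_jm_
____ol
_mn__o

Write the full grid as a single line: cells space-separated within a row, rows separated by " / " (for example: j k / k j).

k n j o l m / m l o k n j / l o m n j k / o k l j m n / n j k m o l / j m n l k o

(r3,c2) = o
(r4,c3) = l
(r4,c6) = n
(r5,c3) = k
(r5,c4) = m
(r6,c4) = l
(r6,c5) = k
(r1,c2) = n
(r1,c4) = o
(r1,c5) = l
(r1,c6) = m
(r4,c1) = o
(r5,c2) = j
(r6,c1) = j
(r1,c1) = k
(r5,c1) = n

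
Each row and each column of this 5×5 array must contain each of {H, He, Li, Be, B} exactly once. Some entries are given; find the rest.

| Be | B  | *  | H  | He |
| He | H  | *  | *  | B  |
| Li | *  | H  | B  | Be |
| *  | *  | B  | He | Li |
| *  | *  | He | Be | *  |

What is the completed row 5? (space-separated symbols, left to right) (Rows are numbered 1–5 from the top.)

B Li He Be H

(r1,c3) = Li
(r2,c3) = Be
(r2,c4) = Li
(r3,c2) = He
(r4,c1) = H
(r4,c2) = Be
(r5,c1) = B
(r5,c2) = Li
(r5,c5) = H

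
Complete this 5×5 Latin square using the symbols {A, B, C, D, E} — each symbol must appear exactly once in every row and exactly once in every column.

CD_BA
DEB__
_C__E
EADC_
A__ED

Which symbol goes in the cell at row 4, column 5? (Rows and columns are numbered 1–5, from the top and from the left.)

B

(r1,c3) = E
(r2,c4) = A
(r2,c5) = C
(r3,c1) = B
(r3,c3) = A
(r3,c4) = D
(r4,c5) = B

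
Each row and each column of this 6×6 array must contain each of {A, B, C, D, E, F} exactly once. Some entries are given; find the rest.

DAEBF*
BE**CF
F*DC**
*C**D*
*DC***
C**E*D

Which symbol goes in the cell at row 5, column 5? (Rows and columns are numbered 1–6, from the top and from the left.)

B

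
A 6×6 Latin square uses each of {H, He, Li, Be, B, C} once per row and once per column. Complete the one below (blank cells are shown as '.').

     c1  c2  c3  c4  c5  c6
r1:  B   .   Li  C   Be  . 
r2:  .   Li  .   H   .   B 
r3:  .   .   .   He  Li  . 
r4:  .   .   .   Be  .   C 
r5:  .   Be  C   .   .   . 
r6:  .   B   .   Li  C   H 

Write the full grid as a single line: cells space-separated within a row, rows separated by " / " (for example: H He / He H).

At row 1, column 6: row 1 has {Li,Be,B,C}; column 6 has {H,B,C}; that leaves He.
At row 2, column 5: row 2 has {H,Li,B}; column 5 has {Li,Be,C}; that leaves He.
At row 3, column 6: row 3 has {He,Li}; column 6 has {H,He,B,C}; that leaves Be.
At row 5, column 4: row 5 has {Be,C}; column 4 has {H,He,Li,Be,C}; that leaves B.
At row 5, column 5: row 5 has {Be,B,C}; column 5 has {He,Li,Be,C}; that leaves H.
At row 5, column 6: row 5 has {H,Be,B,C}; column 6 has {H,He,Be,B,C}; that leaves Li.
At row 1, column 2: row 1 has {He,Li,Be,B,C}; column 2 has {Li,Be,B}; that leaves H.
At row 2, column 3: row 2 has {H,He,Li,B}; column 3 has {Li,C}; that leaves Be.
At row 3, column 2: row 3 has {He,Li,Be}; column 2 has {H,Li,Be,B}; that leaves C.
At row 4, column 2: row 4 has {Be,C}; column 2 has {H,Li,Be,B,C}; that leaves He.
At row 4, column 5: row 4 has {He,Be,C}; column 5 has {H,He,Li,Be,C}; that leaves B.
At row 5, column 1: row 5 has {H,Li,Be,B,C}; column 1 has {B}; that leaves He.
At row 6, column 1: row 6 has {H,Li,B,C}; column 1 has {He,B}; that leaves Be.
At row 6, column 3: row 6 has {H,Li,Be,B,C}; column 3 has {Li,Be,C}; that leaves He.
At row 2, column 1: row 2 has {H,He,Li,Be,B}; column 1 has {He,Be,B}; that leaves C.
At row 3, column 1: row 3 has {He,Li,Be,C}; column 1 has {He,Be,B,C}; that leaves H.
At row 3, column 3: row 3 has {H,He,Li,Be,C}; column 3 has {He,Li,Be,C}; that leaves B.
At row 4, column 1: row 4 has {He,Be,B,C}; column 1 has {H,He,Be,B,C}; that leaves Li.
At row 4, column 3: row 4 has {He,Li,Be,B,C}; column 3 has {He,Li,Be,B,C}; that leaves H.

B H Li C Be He / C Li Be H He B / H C B He Li Be / Li He H Be B C / He Be C B H Li / Be B He Li C H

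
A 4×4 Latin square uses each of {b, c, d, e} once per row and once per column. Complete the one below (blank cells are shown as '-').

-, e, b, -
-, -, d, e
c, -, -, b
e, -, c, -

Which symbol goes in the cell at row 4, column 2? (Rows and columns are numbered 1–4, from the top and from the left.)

b

(r1,c1) = d
(r1,c4) = c
(r2,c1) = b
(r2,c2) = c
(r3,c2) = d
(r3,c3) = e
(r4,c2) = b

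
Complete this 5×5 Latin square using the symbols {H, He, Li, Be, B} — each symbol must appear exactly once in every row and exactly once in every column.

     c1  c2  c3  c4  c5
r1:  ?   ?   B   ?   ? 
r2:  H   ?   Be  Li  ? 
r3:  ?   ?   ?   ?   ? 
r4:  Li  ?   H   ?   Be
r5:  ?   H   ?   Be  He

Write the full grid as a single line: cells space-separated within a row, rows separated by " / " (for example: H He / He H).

He Be B H Li / H He Be Li B / Be Li He B H / Li B H He Be / B H Li Be He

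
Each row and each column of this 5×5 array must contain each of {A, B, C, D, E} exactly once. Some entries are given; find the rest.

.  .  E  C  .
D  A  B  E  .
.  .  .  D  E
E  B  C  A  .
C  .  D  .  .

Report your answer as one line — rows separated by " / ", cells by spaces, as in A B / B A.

A D E C B / D A B E C / B C A D E / E B C A D / C E D B A

(r1,c2) = D
(r2,c5) = C
(r3,c2) = C
(r3,c3) = A
(r4,c5) = D
(r5,c2) = E
(r5,c4) = B
(r5,c5) = A
(r1,c5) = B
(r3,c1) = B
(r1,c1) = A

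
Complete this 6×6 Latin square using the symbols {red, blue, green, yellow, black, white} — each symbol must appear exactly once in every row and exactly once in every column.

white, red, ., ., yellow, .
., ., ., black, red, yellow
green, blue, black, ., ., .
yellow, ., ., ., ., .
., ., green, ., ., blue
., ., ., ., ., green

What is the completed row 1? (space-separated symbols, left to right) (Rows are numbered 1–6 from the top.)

white red blue green yellow black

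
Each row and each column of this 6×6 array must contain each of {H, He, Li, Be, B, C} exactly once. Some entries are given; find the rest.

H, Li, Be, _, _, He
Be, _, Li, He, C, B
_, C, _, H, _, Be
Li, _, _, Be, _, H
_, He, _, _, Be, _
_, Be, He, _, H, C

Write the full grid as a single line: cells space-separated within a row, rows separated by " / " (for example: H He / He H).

(r1,c5) = B
(r2,c2) = H
(r3,c3) = B
(r4,c2) = B
(r4,c3) = C
(r4,c5) = He
(r5,c3) = H
(r5,c6) = Li
(r6,c1) = B
(r6,c4) = Li
(r1,c4) = C
(r3,c1) = He
(r3,c5) = Li
(r5,c1) = C
(r5,c4) = B

H Li Be C B He / Be H Li He C B / He C B H Li Be / Li B C Be He H / C He H B Be Li / B Be He Li H C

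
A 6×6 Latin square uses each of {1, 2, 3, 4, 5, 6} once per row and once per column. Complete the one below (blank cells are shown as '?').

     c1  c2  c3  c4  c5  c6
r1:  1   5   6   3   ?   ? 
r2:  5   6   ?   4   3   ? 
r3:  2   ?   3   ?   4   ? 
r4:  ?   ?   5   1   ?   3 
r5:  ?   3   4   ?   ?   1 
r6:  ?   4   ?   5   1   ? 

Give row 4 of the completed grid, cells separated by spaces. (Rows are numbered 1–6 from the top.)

4 2 5 1 6 3

At row 1, column 5: row 1 has {1,3,5,6}; column 5 has {1,3,4}; that leaves 2.
At row 1, column 6: row 1 has {1,2,3,5,6}; column 6 has {1,3}; that leaves 4.
At row 2, column 6: row 2 has {3,4,5,6}; column 6 has {1,3,4}; that leaves 2.
At row 3, column 2: row 3 has {2,3,4}; column 2 has {3,4,5,6}; that leaves 1.
At row 3, column 4: row 3 has {1,2,3,4}; column 4 has {1,3,4,5}; that leaves 6.
At row 3, column 6: row 3 has {1,2,3,4,6}; column 6 has {1,2,3,4}; that leaves 5.
At row 4, column 2: row 4 has {1,3,5}; column 2 has {1,3,4,5,6}; that leaves 2.
At row 4, column 5: row 4 has {1,2,3,5}; column 5 has {1,2,3,4}; that leaves 6.
At row 5, column 1: row 5 has {1,3,4}; column 1 has {1,2,5}; that leaves 6.
At row 5, column 4: row 5 has {1,3,4,6}; column 4 has {1,3,4,5,6}; that leaves 2.
At row 5, column 5: row 5 has {1,2,3,4,6}; column 5 has {1,2,3,4,6}; that leaves 5.
At row 6, column 1: row 6 has {1,4,5}; column 1 has {1,2,5,6}; that leaves 3.
At row 6, column 3: row 6 has {1,3,4,5}; column 3 has {3,4,5,6}; that leaves 2.
At row 6, column 6: row 6 has {1,2,3,4,5}; column 6 has {1,2,3,4,5}; that leaves 6.
At row 2, column 3: row 2 has {2,3,4,5,6}; column 3 has {2,3,4,5,6}; that leaves 1.
At row 4, column 1: row 4 has {1,2,3,5,6}; column 1 has {1,2,3,5,6}; that leaves 4.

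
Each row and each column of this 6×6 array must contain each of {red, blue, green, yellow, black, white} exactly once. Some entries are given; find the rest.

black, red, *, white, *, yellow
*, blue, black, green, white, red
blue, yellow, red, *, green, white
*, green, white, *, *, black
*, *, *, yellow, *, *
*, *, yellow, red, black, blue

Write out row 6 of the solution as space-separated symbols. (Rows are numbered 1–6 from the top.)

At row 1, column 5: row 1 has {red,yellow,black,white}; column 5 has {green,black,white}; that leaves blue.
At row 2, column 1: row 2 has {red,blue,green,black,white}; column 1 has {blue,black}; that leaves yellow.
At row 3, column 4: row 3 has {red,blue,green,yellow,white}; column 4 has {red,green,yellow,white}; that leaves black.
At row 4, column 1: row 4 has {green,black,white}; column 1 has {blue,yellow,black}; that leaves red.
At row 4, column 4: row 4 has {red,green,black,white}; column 4 has {red,green,yellow,black,white}; that leaves blue.
At row 4, column 5: row 4 has {red,blue,green,black,white}; column 5 has {blue,green,black,white}; that leaves yellow.
At row 5, column 5: row 5 has {yellow}; column 5 has {blue,green,yellow,black,white}; that leaves red.
At row 5, column 6: row 5 has {red,yellow}; column 6 has {red,blue,yellow,black,white}; that leaves green.
At row 6, column 2: row 6 has {red,blue,yellow,black}; column 2 has {red,blue,green,yellow}; that leaves white.
At row 1, column 3: row 1 has {red,blue,yellow,black,white}; column 3 has {red,yellow,black,white}; that leaves green.
At row 5, column 1: row 5 has {red,green,yellow}; column 1 has {red,blue,yellow,black}; that leaves white.
At row 5, column 2: row 5 has {red,green,yellow,white}; column 2 has {red,blue,green,yellow,white}; that leaves black.
At row 5, column 3: row 5 has {red,green,yellow,black,white}; column 3 has {red,green,yellow,black,white}; that leaves blue.
At row 6, column 1: row 6 has {red,blue,yellow,black,white}; column 1 has {red,blue,yellow,black,white}; that leaves green.

green white yellow red black blue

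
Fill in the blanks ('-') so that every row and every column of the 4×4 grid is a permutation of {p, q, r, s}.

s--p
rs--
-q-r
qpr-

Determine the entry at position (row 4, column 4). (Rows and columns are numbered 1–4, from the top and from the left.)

s

(r1,c2) = r
(r1,c3) = q
(r2,c3) = p
(r2,c4) = q
(r3,c1) = p
(r3,c3) = s
(r4,c4) = s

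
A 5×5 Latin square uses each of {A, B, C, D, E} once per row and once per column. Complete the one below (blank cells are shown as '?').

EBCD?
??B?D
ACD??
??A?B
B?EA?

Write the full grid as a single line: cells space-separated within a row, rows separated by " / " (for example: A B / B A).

(r1,c5) = A
(r2,c1) = C
(r2,c4) = E
(r3,c4) = B
(r3,c5) = E
(r4,c1) = D
(r4,c2) = E
(r4,c4) = C
(r5,c2) = D
(r5,c5) = C
(r2,c2) = A

E B C D A / C A B E D / A C D B E / D E A C B / B D E A C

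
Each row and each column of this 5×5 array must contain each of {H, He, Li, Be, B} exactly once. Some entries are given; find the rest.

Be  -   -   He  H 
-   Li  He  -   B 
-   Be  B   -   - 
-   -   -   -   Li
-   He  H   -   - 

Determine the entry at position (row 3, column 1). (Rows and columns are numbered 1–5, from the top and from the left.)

Li

(r1,c2) = B
(r1,c3) = Li
(r2,c1) = H
(r2,c4) = Be
(r3,c5) = He
(r4,c2) = H
(r4,c3) = Be
(r4,c4) = B
(r5,c4) = Li
(r5,c5) = Be
(r3,c1) = Li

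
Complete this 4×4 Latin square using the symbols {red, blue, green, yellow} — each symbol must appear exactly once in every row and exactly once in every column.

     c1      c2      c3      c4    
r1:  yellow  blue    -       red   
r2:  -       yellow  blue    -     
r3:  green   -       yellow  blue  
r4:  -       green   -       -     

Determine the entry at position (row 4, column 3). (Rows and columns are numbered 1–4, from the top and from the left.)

row 1 has {red,blue,yellow}; column 3 has {blue,yellow} — only green is left for (r1,c3).
row 2 has {blue,yellow}; column 1 has {green,yellow} — only red is left for (r2,c1).
row 2 has {red,blue,yellow}; column 4 has {red,blue} — only green is left for (r2,c4).
row 3 has {blue,green,yellow}; column 2 has {blue,green,yellow} — only red is left for (r3,c2).
row 4 has {green}; column 1 has {red,green,yellow} — only blue is left for (r4,c1).
row 4 has {blue,green}; column 3 has {blue,green,yellow} — only red is left for (r4,c3).

red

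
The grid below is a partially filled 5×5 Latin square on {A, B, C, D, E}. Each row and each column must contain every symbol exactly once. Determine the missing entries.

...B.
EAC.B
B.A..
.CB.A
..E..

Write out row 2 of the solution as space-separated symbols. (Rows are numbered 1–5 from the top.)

E A C D B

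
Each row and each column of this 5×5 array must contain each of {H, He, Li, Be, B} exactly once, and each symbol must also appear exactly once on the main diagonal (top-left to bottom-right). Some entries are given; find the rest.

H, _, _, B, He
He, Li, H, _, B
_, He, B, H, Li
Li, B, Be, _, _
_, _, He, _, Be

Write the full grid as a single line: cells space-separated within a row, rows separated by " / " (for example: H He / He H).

row 1 has {H,He,B}; column 2 has {He,Li,B} — only Be is left for (r1,c2).
row 1 has {H,He,Be,B}; column 3 has {H,He,Be,B} — only Li is left for (r1,c3).
row 2 has {H,He,Li,B}; column 4 has {H,B} — only Be is left for (r2,c4).
row 3 has {H,He,Li,B}; column 1 has {H,He,Li} — only Be is left for (r3,c1).
row 4 has {Li,Be,B}; column 4 has {H,Be,B}; the diagonal has {H,Li,Be,B} — only He is left for (r4,c4).
row 4 has {He,Li,Be,B}; column 5 has {He,Li,Be,B} — only H is left for (r4,c5).
row 5 has {He,Be}; column 1 has {H,He,Li,Be} — only B is left for (r5,c1).
row 5 has {He,Be,B}; column 2 has {He,Li,Be,B} — only H is left for (r5,c2).
row 5 has {H,He,Be,B}; column 4 has {H,He,Be,B} — only Li is left for (r5,c4).

H Be Li B He / He Li H Be B / Be He B H Li / Li B Be He H / B H He Li Be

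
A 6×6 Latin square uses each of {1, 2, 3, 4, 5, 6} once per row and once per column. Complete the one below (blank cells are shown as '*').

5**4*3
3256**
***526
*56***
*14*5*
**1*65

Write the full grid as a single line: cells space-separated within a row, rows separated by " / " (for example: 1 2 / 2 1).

(r1,c2) = 6
(r1,c3) = 2
(r1,c5) = 1
(r2,c5) = 4
(r2,c6) = 1
(r3,c3) = 3
(r4,c5) = 3
(r5,c6) = 2
(r3,c2) = 4
(r4,c6) = 4
(r5,c1) = 6
(r5,c4) = 3
(r6,c2) = 3
(r6,c4) = 2
(r3,c1) = 1
(r4,c1) = 2
(r4,c4) = 1
(r6,c1) = 4

5 6 2 4 1 3 / 3 2 5 6 4 1 / 1 4 3 5 2 6 / 2 5 6 1 3 4 / 6 1 4 3 5 2 / 4 3 1 2 6 5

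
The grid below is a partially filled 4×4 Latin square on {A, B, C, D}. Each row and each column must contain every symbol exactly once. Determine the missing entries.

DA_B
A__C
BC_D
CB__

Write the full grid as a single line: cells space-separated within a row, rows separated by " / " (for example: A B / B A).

D A C B / A D B C / B C A D / C B D A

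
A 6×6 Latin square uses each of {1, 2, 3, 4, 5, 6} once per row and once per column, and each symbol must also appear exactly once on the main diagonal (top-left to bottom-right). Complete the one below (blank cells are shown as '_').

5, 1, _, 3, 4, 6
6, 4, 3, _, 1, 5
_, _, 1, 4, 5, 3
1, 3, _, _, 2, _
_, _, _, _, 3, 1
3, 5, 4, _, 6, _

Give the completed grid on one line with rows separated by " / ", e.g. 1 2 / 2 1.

5 1 2 3 4 6 / 6 4 3 2 1 5 / 2 6 1 4 5 3 / 1 3 5 6 2 4 / 4 2 6 5 3 1 / 3 5 4 1 6 2

row 1 has {1,3,4,5,6}; column 3 has {1,3,4} — only 2 is left for (r1,c3).
row 2 has {1,3,4,5,6}; column 4 has {3,4} — only 2 is left for (r2,c4).
row 3 has {1,3,4,5}; column 1 has {1,3,5,6} — only 2 is left for (r3,c1).
row 3 has {1,2,3,4,5}; column 2 has {1,3,4,5} — only 6 is left for (r3,c2).
row 4 has {1,2,3}; column 4 has {2,3,4}; the diagonal has {1,3,4,5} — only 6 is left for (r4,c4).
row 4 has {1,2,3,6}; column 6 has {1,3,5,6} — only 4 is left for (r4,c6).
row 5 has {1,3}; column 1 has {1,2,3,5,6} — only 4 is left for (r5,c1).
row 5 has {1,3,4}; column 2 has {1,3,4,5,6} — only 2 is left for (r5,c2).
row 5 has {1,2,3,4}; column 4 has {2,3,4,6} — only 5 is left for (r5,c4).
row 6 has {3,4,5,6}; column 4 has {2,3,4,5,6} — only 1 is left for (r6,c4).
row 6 has {1,3,4,5,6}; column 6 has {1,3,4,5,6}; the diagonal has {1,3,4,5,6} — only 2 is left for (r6,c6).
row 4 has {1,2,3,4,6}; column 3 has {1,2,3,4} — only 5 is left for (r4,c3).
row 5 has {1,2,3,4,5}; column 3 has {1,2,3,4,5} — only 6 is left for (r5,c3).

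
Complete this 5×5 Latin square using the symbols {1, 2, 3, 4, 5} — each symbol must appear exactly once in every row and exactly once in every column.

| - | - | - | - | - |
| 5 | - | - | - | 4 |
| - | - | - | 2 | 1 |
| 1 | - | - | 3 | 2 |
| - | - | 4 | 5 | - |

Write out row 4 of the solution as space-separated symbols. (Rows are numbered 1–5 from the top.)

(r2,c4): row 2 has {4,5}; column 4 has {2,3,5}, so it must be 1.
(r4,c3): row 4 has {1,2,3}; column 3 has {4}, so it must be 5.
(r5,c5): row 5 has {4,5}; column 5 has {1,2,4}, so it must be 3.
(r1,c4): row 1 is empty so far; column 4 has {1,2,3,5}, so it must be 4.
(r1,c5): row 1 has {4}; column 5 has {1,2,3,4}, so it must be 5.
(r3,c3): row 3 has {1,2}; column 3 has {4,5}, so it must be 3.
(r4,c2): row 4 has {1,2,3,5}; column 2 is empty so far, so it must be 4.

1 4 5 3 2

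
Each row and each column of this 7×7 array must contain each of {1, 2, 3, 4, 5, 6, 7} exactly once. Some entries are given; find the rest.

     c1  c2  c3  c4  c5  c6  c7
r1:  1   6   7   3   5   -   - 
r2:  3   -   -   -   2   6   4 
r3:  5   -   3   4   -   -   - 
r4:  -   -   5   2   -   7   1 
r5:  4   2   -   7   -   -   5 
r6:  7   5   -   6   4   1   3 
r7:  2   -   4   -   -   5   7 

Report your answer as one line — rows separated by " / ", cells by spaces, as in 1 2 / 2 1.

1 6 7 3 5 4 2 / 3 7 1 5 2 6 4 / 5 1 3 4 7 2 6 / 6 4 5 2 3 7 1 / 4 2 6 7 1 3 5 / 7 5 2 6 4 1 3 / 2 3 4 1 6 5 7

(r1,c7): row 1 has {1,3,5,6,7}; column 7 has {1,3,4,5,7}, so it must be 2.
(r2,c3): row 2 has {2,3,4,6}; column 3 has {3,4,5,7}, so it must be 1.
(r2,c4): row 2 has {1,2,3,4,6}; column 4 has {2,3,4,6,7}, so it must be 5.
(r3,c6): row 3 has {3,4,5}; column 6 has {1,5,6,7}, so it must be 2.
(r3,c7): row 3 has {2,3,4,5}; column 7 has {1,2,3,4,5,7}, so it must be 6.
(r4,c1): row 4 has {1,2,5,7}; column 1 has {1,2,3,4,5,7}, so it must be 6.
(r4,c5): row 4 has {1,2,5,6,7}; column 5 has {2,4,5}, so it must be 3.
(r5,c3): row 5 has {2,4,5,7}; column 3 has {1,3,4,5,7}, so it must be 6.
(r5,c5): row 5 has {2,4,5,6,7}; column 5 has {2,3,4,5}, so it must be 1.
(r5,c6): row 5 has {1,2,4,5,6,7}; column 6 has {1,2,5,6,7}, so it must be 3.
(r6,c3): row 6 has {1,3,4,5,6,7}; column 3 has {1,3,4,5,6,7}, so it must be 2.
(r7,c4): row 7 has {2,4,5,7}; column 4 has {2,3,4,5,6,7}, so it must be 1.
(r7,c5): row 7 has {1,2,4,5,7}; column 5 has {1,2,3,4,5}, so it must be 6.
(r1,c6): row 1 has {1,2,3,5,6,7}; column 6 has {1,2,3,5,6,7}, so it must be 4.
(r2,c2): row 2 has {1,2,3,4,5,6}; column 2 has {2,5,6}, so it must be 7.
(r3,c2): row 3 has {2,3,4,5,6}; column 2 has {2,5,6,7}, so it must be 1.
(r3,c5): row 3 has {1,2,3,4,5,6}; column 5 has {1,2,3,4,5,6}, so it must be 7.
(r4,c2): row 4 has {1,2,3,5,6,7}; column 2 has {1,2,5,6,7}, so it must be 4.
(r7,c2): row 7 has {1,2,4,5,6,7}; column 2 has {1,2,4,5,6,7}, so it must be 3.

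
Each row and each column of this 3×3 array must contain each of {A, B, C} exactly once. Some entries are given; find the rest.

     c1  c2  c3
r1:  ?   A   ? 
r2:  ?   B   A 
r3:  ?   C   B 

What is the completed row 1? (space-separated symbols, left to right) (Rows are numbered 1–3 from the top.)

(r1,c3) = C
(r2,c1) = C
(r3,c1) = A
(r1,c1) = B

B A C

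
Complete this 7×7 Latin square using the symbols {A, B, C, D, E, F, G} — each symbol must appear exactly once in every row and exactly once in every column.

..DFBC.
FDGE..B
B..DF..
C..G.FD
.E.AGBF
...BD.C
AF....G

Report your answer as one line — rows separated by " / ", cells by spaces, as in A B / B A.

E G D F B C A / F D G E C A B / B C A D F G E / C B E G A F D / D E C A G B F / G A F B D E C / A F B C E D G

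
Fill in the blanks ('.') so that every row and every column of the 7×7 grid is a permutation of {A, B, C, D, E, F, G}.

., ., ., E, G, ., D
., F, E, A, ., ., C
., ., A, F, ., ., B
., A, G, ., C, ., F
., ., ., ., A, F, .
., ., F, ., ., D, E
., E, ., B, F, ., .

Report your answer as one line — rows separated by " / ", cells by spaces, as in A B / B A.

(r4,c4) = D
(r5,c7) = G
(r6,c5) = B
(r7,c7) = A
(r2,c5) = D
(r3,c5) = E
(r5,c4) = C
(r6,c4) = G
(r6,c2) = C
(r1,c2) = B
(r1,c3) = C
(r1,c6) = A
(r5,c2) = D
(r5,c3) = B
(r6,c1) = A
(r7,c3) = D
(r1,c1) = F
(r3,c2) = G
(r3,c6) = C
(r5,c1) = E
(r7,c6) = G
(r2,c6) = B
(r3,c1) = D
(r4,c1) = B
(r4,c6) = E
(r7,c1) = C
(r2,c1) = G

F B C E G A D / G F E A D B C / D G A F E C B / B A G D C E F / E D B C A F G / A C F G B D E / C E D B F G A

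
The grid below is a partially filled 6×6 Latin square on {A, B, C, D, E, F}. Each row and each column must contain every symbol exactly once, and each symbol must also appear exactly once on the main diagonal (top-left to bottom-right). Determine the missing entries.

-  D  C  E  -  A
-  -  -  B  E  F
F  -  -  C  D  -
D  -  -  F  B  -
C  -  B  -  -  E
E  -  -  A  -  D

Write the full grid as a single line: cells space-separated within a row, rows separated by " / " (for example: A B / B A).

B D C E F A / A C D B E F / F A E C D B / D E A F B C / C F B D A E / E B F A C D

(r1,c1) = B
(r1,c5) = F
(r2,c1) = A
(r2,c2) = C
(r2,c3) = D
(r3,c6) = B
(r4,c6) = C
(r5,c4) = D
(r5,c5) = A
(r6,c3) = F
(r6,c5) = C
(r3,c3) = E
(r4,c3) = A
(r5,c2) = F
(r6,c2) = B
(r3,c2) = A
(r4,c2) = E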